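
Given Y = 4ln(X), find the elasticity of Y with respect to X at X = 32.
Elasticity = 1/ln(32) ≈ 0.2885

Elasticity = (dY/dX) · (X/Y)

dY/dX = 4/X
At X = 32: dY/dX = 1/8, Y = 4·ln(32)

Elasticity = (1/8) · (32 / (4·ln(32))) = 1/ln(32) ≈ 0.2885

Interpretation: for a small percentage change in X, the percentage change in Y is approximately 0.29 times as large.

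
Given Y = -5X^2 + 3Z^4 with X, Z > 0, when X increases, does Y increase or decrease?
Y decreases

Taking the partial derivative:
∂Y/∂X = -10X

∂Y/∂X = -10X < 0 (assuming positive values)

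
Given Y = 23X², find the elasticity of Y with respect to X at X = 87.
Elasticity = 2

Elasticity = (dY/dX) · (X/Y)

dY/dX = 46·X
At X = 87: dY/dX = 4002, Y = 174087

Elasticity = 4002 · (87 / 174087) = 2

Interpretation: for a small percentage change in X, the percentage change in Y is approximately 2.00 times as large.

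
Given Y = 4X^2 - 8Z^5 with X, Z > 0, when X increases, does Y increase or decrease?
Y increases

Taking the partial derivative:
∂Y/∂X = 8X

∂Y/∂X = 8X > 0 (assuming positive values)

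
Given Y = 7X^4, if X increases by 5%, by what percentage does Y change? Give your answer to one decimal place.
21.6%

For Y = 7X^4:
If X → X(1 + 0.05)
Then Y → Y · (1 + 0.05)^4
     ≈ Y · 1.2155

Percentage change = ((1 + 0.05)^4 − 1) × 100% ≈ 21.6%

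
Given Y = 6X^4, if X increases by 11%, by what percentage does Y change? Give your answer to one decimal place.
51.8%

For Y = 6X^4:
If X → X(1 + 0.11)
Then Y → Y · (1 + 0.11)^4
     ≈ Y · 1.5181

Percentage change = ((1 + 0.11)^4 − 1) × 100% ≈ 51.8%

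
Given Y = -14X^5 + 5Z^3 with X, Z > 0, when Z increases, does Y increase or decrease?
Y increases

Taking the partial derivative:
∂Y/∂Z = 15Z^2

∂Y/∂Z = 15Z^2 > 0 (assuming positive values)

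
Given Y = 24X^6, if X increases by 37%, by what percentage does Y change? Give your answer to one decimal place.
561.2%

For Y = 24X^6:
If X → X(1 + 0.37)
Then Y → Y · (1 + 0.37)^6
     ≈ Y · 6.6119

Percentage change = ((1 + 0.37)^6 − 1) × 100% ≈ 561.2%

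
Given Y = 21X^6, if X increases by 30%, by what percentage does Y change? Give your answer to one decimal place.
382.7%

For Y = 21X^6:
If X → X(1 + 0.3)
Then Y → Y · (1 + 0.3)^6
     ≈ Y · 4.8268

Percentage change = ((1 + 0.3)^6 − 1) × 100% ≈ 382.7%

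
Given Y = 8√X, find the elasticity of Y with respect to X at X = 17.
Elasticity = 1/2

Elasticity = (dY/dX) · (X/Y)

dY/dX = 4/√X
At X = 17: dY/dX = 4·√17/17, Y = 8·√17

Elasticity = (4·√17/17) · (17 / (8·√17)) = 1/2

Interpretation: for a small percentage change in X, the percentage change in Y is approximately 0.50 times as large.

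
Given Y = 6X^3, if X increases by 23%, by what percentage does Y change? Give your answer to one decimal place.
86.1%

For Y = 6X^3:
If X → X(1 + 0.23)
Then Y → Y · (1 + 0.23)^3
     ≈ Y · 1.8609

Percentage change = ((1 + 0.23)^3 − 1) × 100% ≈ 86.1%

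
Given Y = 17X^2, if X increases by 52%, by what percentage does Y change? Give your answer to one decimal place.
131.0%

For Y = 17X^2:
If X → X(1 + 0.52)
Then Y → Y · (1 + 0.52)^2
     = Y · 2.3104

Percentage change = ((1 + 0.52)^2 − 1) × 100% ≈ 131.0%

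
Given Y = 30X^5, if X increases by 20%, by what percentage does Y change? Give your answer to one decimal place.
148.8%

For Y = 30X^5:
If X → X(1 + 0.2)
Then Y → Y · (1 + 0.2)^5
     ≈ Y · 2.4883

Percentage change = ((1 + 0.2)^5 − 1) × 100% ≈ 148.8%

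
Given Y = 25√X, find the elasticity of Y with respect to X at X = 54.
Elasticity = 1/2

Elasticity = (dY/dX) · (X/Y)

dY/dX = 25/(2·√X)
At X = 54: dY/dX = 25·√6/36, Y = 75·√6

Elasticity = (25·√6/36) · (54 / (75·√6)) = 1/2

Interpretation: for a small percentage change in X, the percentage change in Y is approximately 0.50 times as large.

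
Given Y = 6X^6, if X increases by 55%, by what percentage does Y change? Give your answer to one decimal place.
1286.7%

For Y = 6X^6:
If X → X(1 + 0.55)
Then Y → Y · (1 + 0.55)^6
     ≈ Y · 13.8672

Percentage change = ((1 + 0.55)^6 − 1) × 100% ≈ 1286.7%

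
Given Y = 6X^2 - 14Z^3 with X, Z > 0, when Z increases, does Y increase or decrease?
Y decreases

Taking the partial derivative:
∂Y/∂Z = -42Z^2

∂Y/∂Z = -42Z^2 < 0 (assuming positive values)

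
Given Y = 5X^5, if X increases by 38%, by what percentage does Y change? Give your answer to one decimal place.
400.5%

For Y = 5X^5:
If X → X(1 + 0.38)
Then Y → Y · (1 + 0.38)^5
     ≈ Y · 5.0049

Percentage change = ((1 + 0.38)^5 − 1) × 100% ≈ 400.5%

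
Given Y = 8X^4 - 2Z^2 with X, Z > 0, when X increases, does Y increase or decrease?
Y increases

Taking the partial derivative:
∂Y/∂X = 32X^3

∂Y/∂X = 32X^3 > 0 (assuming positive values)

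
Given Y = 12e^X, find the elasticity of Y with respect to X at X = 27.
Elasticity = 27

Elasticity = (dY/dX) · (X/Y)

dY/dX = 12·e^X
At X = 27: dY/dX = 12·e^27, Y = 12·e^27

Elasticity = (12·e^27) · (27 / (12·e^27)) = 27

Interpretation: for a small percentage change in X, the percentage change in Y is approximately 27.00 times as large.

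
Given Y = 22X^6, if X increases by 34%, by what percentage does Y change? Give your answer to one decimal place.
478.9%

For Y = 22X^6:
If X → X(1 + 0.34)
Then Y → Y · (1 + 0.34)^6
     ≈ Y · 5.7893

Percentage change = ((1 + 0.34)^6 − 1) × 100% ≈ 478.9%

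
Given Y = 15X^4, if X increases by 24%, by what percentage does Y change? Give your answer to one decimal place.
136.4%

For Y = 15X^4:
If X → X(1 + 0.24)
Then Y → Y · (1 + 0.24)^4
     ≈ Y · 2.3642

Percentage change = ((1 + 0.24)^4 − 1) × 100% ≈ 136.4%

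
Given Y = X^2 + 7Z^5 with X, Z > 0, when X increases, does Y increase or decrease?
Y increases

Taking the partial derivative:
∂Y/∂X = 2X

∂Y/∂X = 2X > 0 (assuming positive values)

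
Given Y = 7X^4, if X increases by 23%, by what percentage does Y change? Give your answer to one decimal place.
128.9%

For Y = 7X^4:
If X → X(1 + 0.23)
Then Y → Y · (1 + 0.23)^4
     ≈ Y · 2.2889

Percentage change = ((1 + 0.23)^4 − 1) × 100% ≈ 128.9%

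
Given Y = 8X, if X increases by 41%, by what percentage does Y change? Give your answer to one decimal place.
41.0%

For Y = 8X:
If X → X(1 + 0.41)
Then Y → Y · (1 + 0.41)^1
     = Y · 1.4100

Percentage change = ((1 + 0.41)^1 − 1) × 100% = 41.0%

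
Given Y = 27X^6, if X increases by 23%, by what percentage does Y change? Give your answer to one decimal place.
246.3%

For Y = 27X^6:
If X → X(1 + 0.23)
Then Y → Y · (1 + 0.23)^6
     ≈ Y · 3.4628

Percentage change = ((1 + 0.23)^6 − 1) × 100% ≈ 246.3%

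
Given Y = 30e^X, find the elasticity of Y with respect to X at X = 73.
Elasticity = 73

Elasticity = (dY/dX) · (X/Y)

dY/dX = 30·e^X
At X = 73: dY/dX = 30·e^73, Y = 30·e^73

Elasticity = (30·e^73) · (73 / (30·e^73)) = 73

Interpretation: for a small percentage change in X, the percentage change in Y is approximately 73.00 times as large.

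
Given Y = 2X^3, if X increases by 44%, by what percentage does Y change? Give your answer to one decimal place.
198.6%

For Y = 2X^3:
If X → X(1 + 0.44)
Then Y → Y · (1 + 0.44)^3
     ≈ Y · 2.9860

Percentage change = ((1 + 0.44)^3 − 1) × 100% ≈ 198.6%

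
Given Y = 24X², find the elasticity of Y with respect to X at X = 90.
Elasticity = 2

Elasticity = (dY/dX) · (X/Y)

dY/dX = 48·X
At X = 90: dY/dX = 4320, Y = 194400

Elasticity = 4320 · (90 / 194400) = 2

Interpretation: for a small percentage change in X, the percentage change in Y is approximately 2.00 times as large.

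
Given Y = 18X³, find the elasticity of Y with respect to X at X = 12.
Elasticity = 3

Elasticity = (dY/dX) · (X/Y)

dY/dX = 54·X²
At X = 12: dY/dX = 7776, Y = 31104

Elasticity = 7776 · (12 / 31104) = 3

Interpretation: for a small percentage change in X, the percentage change in Y is approximately 3.00 times as large.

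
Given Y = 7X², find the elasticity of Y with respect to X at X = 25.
Elasticity = 2

Elasticity = (dY/dX) · (X/Y)

dY/dX = 14·X
At X = 25: dY/dX = 350, Y = 4375

Elasticity = 350 · (25 / 4375) = 2

Interpretation: for a small percentage change in X, the percentage change in Y is approximately 2.00 times as large.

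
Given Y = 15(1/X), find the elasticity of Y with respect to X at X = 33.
Elasticity = -1

Elasticity = (dY/dX) · (X/Y)

dY/dX = -15/X²
At X = 33: dY/dX = -5/363, Y = 5/11

Elasticity = (-5/363) · (33 / (5/11)) = -1

Interpretation: for a small percentage change in X, the percentage change in Y is approximately -1.00 times as large.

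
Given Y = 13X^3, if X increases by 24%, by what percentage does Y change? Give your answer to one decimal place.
90.7%

For Y = 13X^3:
If X → X(1 + 0.24)
Then Y → Y · (1 + 0.24)^3
     ≈ Y · 1.9066

Percentage change = ((1 + 0.24)^3 − 1) × 100% ≈ 90.7%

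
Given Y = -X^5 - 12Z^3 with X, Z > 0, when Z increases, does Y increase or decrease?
Y decreases

Taking the partial derivative:
∂Y/∂Z = -36Z^2

∂Y/∂Z = -36Z^2 < 0 (assuming positive values)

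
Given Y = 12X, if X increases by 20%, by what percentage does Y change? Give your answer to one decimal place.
20.0%

For Y = 12X:
If X → X(1 + 0.2)
Then Y → Y · (1 + 0.2)^1
     = Y · 1.2000

Percentage change = ((1 + 0.2)^1 − 1) × 100% = 20.0%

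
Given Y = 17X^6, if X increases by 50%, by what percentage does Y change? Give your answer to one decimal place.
1039.1%

For Y = 17X^6:
If X → X(1 + 0.5)
Then Y → Y · (1 + 0.5)^6
     ≈ Y · 11.3906

Percentage change = ((1 + 0.5)^6 − 1) × 100% ≈ 1039.1%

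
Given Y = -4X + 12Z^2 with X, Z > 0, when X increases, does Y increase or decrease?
Y decreases

Taking the partial derivative:
∂Y/∂X = -4

∂Y/∂X = -4 < 0 (assuming positive values)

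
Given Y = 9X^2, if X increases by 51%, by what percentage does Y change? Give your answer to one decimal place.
128.0%

For Y = 9X^2:
If X → X(1 + 0.51)
Then Y → Y · (1 + 0.51)^2
     = Y · 2.2801

Percentage change = ((1 + 0.51)^2 − 1) × 100% ≈ 128.0%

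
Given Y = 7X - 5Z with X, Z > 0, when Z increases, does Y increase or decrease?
Y decreases

Taking the partial derivative:
∂Y/∂Z = -5

∂Y/∂Z = -5 < 0 (assuming positive values)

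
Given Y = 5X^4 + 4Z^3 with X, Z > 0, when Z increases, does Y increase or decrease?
Y increases

Taking the partial derivative:
∂Y/∂Z = 12Z^2

∂Y/∂Z = 12Z^2 > 0 (assuming positive values)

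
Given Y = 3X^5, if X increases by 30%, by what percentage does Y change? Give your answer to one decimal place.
271.3%

For Y = 3X^5:
If X → X(1 + 0.3)
Then Y → Y · (1 + 0.3)^5
     ≈ Y · 3.7129

Percentage change = ((1 + 0.3)^5 − 1) × 100% ≈ 271.3%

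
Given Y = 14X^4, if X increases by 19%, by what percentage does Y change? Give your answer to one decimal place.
100.5%

For Y = 14X^4:
If X → X(1 + 0.19)
Then Y → Y · (1 + 0.19)^4
     ≈ Y · 2.0053

Percentage change = ((1 + 0.19)^4 − 1) × 100% ≈ 100.5%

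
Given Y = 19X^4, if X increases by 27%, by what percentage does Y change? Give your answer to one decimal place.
160.1%

For Y = 19X^4:
If X → X(1 + 0.27)
Then Y → Y · (1 + 0.27)^4
     ≈ Y · 2.6014

Percentage change = ((1 + 0.27)^4 − 1) × 100% ≈ 160.1%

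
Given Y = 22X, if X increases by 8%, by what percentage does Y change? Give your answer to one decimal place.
8.0%

For Y = 22X:
If X → X(1 + 0.08)
Then Y → Y · (1 + 0.08)^1
     = Y · 1.0800

Percentage change = ((1 + 0.08)^1 − 1) × 100% = 8.0%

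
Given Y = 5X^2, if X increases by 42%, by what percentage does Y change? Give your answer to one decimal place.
101.6%

For Y = 5X^2:
If X → X(1 + 0.42)
Then Y → Y · (1 + 0.42)^2
     = Y · 2.0164

Percentage change = ((1 + 0.42)^2 − 1) × 100% ≈ 101.6%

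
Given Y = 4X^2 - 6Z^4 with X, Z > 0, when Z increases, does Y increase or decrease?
Y decreases

Taking the partial derivative:
∂Y/∂Z = -24Z^3

∂Y/∂Z = -24Z^3 < 0 (assuming positive values)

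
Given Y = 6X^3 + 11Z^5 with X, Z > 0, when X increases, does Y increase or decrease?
Y increases

Taking the partial derivative:
∂Y/∂X = 18X^2

∂Y/∂X = 18X^2 > 0 (assuming positive values)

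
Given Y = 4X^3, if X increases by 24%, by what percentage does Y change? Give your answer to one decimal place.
90.7%

For Y = 4X^3:
If X → X(1 + 0.24)
Then Y → Y · (1 + 0.24)^3
     ≈ Y · 1.9066

Percentage change = ((1 + 0.24)^3 − 1) × 100% ≈ 90.7%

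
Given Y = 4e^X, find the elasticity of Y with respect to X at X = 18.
Elasticity = 18

Elasticity = (dY/dX) · (X/Y)

dY/dX = 4·e^X
At X = 18: dY/dX = 4·e^18, Y = 4·e^18

Elasticity = (4·e^18) · (18 / (4·e^18)) = 18

Interpretation: for a small percentage change in X, the percentage change in Y is approximately 18.00 times as large.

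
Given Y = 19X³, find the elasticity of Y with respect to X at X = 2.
Elasticity = 3

Elasticity = (dY/dX) · (X/Y)

dY/dX = 57·X²
At X = 2: dY/dX = 228, Y = 152

Elasticity = 228 · (2 / 152) = 3

Interpretation: for a small percentage change in X, the percentage change in Y is approximately 3.00 times as large.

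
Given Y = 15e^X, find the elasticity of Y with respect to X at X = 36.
Elasticity = 36

Elasticity = (dY/dX) · (X/Y)

dY/dX = 15·e^X
At X = 36: dY/dX = 15·e^36, Y = 15·e^36

Elasticity = (15·e^36) · (36 / (15·e^36)) = 36

Interpretation: for a small percentage change in X, the percentage change in Y is approximately 36.00 times as large.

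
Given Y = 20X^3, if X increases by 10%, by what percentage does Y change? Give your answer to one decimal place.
33.1%

For Y = 20X^3:
If X → X(1 + 0.1)
Then Y → Y · (1 + 0.1)^3
     = Y · 1.3310

Percentage change = ((1 + 0.1)^3 − 1) × 100% = 33.1%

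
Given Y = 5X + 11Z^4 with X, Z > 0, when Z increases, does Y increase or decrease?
Y increases

Taking the partial derivative:
∂Y/∂Z = 44Z^3

∂Y/∂Z = 44Z^3 > 0 (assuming positive values)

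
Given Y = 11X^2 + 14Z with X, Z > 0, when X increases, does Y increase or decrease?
Y increases

Taking the partial derivative:
∂Y/∂X = 22X

∂Y/∂X = 22X > 0 (assuming positive values)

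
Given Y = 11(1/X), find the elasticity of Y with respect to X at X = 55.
Elasticity = -1

Elasticity = (dY/dX) · (X/Y)

dY/dX = -11/X²
At X = 55: dY/dX = -1/275, Y = 1/5

Elasticity = (-1/275) · (55 / (1/5)) = -1

Interpretation: for a small percentage change in X, the percentage change in Y is approximately -1.00 times as large.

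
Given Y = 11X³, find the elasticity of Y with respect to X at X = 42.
Elasticity = 3

Elasticity = (dY/dX) · (X/Y)

dY/dX = 33·X²
At X = 42: dY/dX = 58212, Y = 814968

Elasticity = 58212 · (42 / 814968) = 3

Interpretation: for a small percentage change in X, the percentage change in Y is approximately 3.00 times as large.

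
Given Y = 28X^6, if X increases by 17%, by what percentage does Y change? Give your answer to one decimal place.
156.5%

For Y = 28X^6:
If X → X(1 + 0.17)
Then Y → Y · (1 + 0.17)^6
     ≈ Y · 2.5652

Percentage change = ((1 + 0.17)^6 − 1) × 100% ≈ 156.5%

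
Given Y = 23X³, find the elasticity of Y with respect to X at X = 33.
Elasticity = 3

Elasticity = (dY/dX) · (X/Y)

dY/dX = 69·X²
At X = 33: dY/dX = 75141, Y = 826551

Elasticity = 75141 · (33 / 826551) = 3

Interpretation: for a small percentage change in X, the percentage change in Y is approximately 3.00 times as large.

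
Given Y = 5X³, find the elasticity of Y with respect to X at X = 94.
Elasticity = 3

Elasticity = (dY/dX) · (X/Y)

dY/dX = 15·X²
At X = 94: dY/dX = 132540, Y = 4152920

Elasticity = 132540 · (94 / 4152920) = 3

Interpretation: for a small percentage change in X, the percentage change in Y is approximately 3.00 times as large.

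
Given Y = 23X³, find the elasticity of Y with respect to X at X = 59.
Elasticity = 3

Elasticity = (dY/dX) · (X/Y)

dY/dX = 69·X²
At X = 59: dY/dX = 240189, Y = 4723717

Elasticity = 240189 · (59 / 4723717) = 3

Interpretation: for a small percentage change in X, the percentage change in Y is approximately 3.00 times as large.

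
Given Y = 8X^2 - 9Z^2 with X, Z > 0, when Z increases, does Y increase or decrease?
Y decreases

Taking the partial derivative:
∂Y/∂Z = -18Z

∂Y/∂Z = -18Z < 0 (assuming positive values)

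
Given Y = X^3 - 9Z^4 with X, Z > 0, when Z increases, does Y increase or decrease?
Y decreases

Taking the partial derivative:
∂Y/∂Z = -36Z^3

∂Y/∂Z = -36Z^3 < 0 (assuming positive values)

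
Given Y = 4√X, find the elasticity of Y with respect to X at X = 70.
Elasticity = 1/2

Elasticity = (dY/dX) · (X/Y)

dY/dX = 2/√X
At X = 70: dY/dX = √70/35, Y = 4·√70

Elasticity = (√70/35) · (70 / (4·√70)) = 1/2

Interpretation: for a small percentage change in X, the percentage change in Y is approximately 0.50 times as large.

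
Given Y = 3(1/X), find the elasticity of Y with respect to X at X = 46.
Elasticity = -1

Elasticity = (dY/dX) · (X/Y)

dY/dX = -3/X²
At X = 46: dY/dX = -3/2116, Y = 3/46

Elasticity = (-3/2116) · (46 / (3/46)) = -1

Interpretation: for a small percentage change in X, the percentage change in Y is approximately -1.00 times as large.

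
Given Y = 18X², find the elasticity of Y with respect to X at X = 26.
Elasticity = 2

Elasticity = (dY/dX) · (X/Y)

dY/dX = 36·X
At X = 26: dY/dX = 936, Y = 12168

Elasticity = 936 · (26 / 12168) = 2

Interpretation: for a small percentage change in X, the percentage change in Y is approximately 2.00 times as large.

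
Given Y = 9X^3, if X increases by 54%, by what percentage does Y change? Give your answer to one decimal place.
265.2%

For Y = 9X^3:
If X → X(1 + 0.54)
Then Y → Y · (1 + 0.54)^3
     ≈ Y · 3.6523

Percentage change = ((1 + 0.54)^3 − 1) × 100% ≈ 265.2%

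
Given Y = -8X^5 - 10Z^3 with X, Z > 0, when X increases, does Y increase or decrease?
Y decreases

Taking the partial derivative:
∂Y/∂X = -40X^4

∂Y/∂X = -40X^4 < 0 (assuming positive values)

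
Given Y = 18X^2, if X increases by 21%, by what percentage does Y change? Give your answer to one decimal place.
46.4%

For Y = 18X^2:
If X → X(1 + 0.21)
Then Y → Y · (1 + 0.21)^2
     = Y · 1.4641

Percentage change = ((1 + 0.21)^2 − 1) × 100% ≈ 46.4%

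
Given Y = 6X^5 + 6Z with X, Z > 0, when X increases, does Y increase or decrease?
Y increases

Taking the partial derivative:
∂Y/∂X = 30X^4

∂Y/∂X = 30X^4 > 0 (assuming positive values)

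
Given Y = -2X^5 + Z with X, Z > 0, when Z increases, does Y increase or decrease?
Y increases

Taking the partial derivative:
∂Y/∂Z = 1

∂Y/∂Z = 1 > 0 (assuming positive values)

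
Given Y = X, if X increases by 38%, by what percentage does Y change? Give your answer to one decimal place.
38.0%

For Y = X:
If X → X(1 + 0.38)
Then Y → Y · (1 + 0.38)^1
     = Y · 1.3800

Percentage change = ((1 + 0.38)^1 − 1) × 100% = 38.0%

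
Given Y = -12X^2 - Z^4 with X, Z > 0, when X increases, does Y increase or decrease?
Y decreases

Taking the partial derivative:
∂Y/∂X = -24X

∂Y/∂X = -24X < 0 (assuming positive values)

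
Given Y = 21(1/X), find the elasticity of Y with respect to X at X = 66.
Elasticity = -1

Elasticity = (dY/dX) · (X/Y)

dY/dX = -21/X²
At X = 66: dY/dX = -7/1452, Y = 7/22

Elasticity = (-7/1452) · (66 / (7/22)) = -1

Interpretation: for a small percentage change in X, the percentage change in Y is approximately -1.00 times as large.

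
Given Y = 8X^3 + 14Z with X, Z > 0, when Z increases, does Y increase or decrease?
Y increases

Taking the partial derivative:
∂Y/∂Z = 14

∂Y/∂Z = 14 > 0 (assuming positive values)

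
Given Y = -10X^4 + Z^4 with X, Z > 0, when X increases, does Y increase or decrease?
Y decreases

Taking the partial derivative:
∂Y/∂X = -40X^3

∂Y/∂X = -40X^3 < 0 (assuming positive values)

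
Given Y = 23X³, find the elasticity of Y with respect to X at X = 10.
Elasticity = 3

Elasticity = (dY/dX) · (X/Y)

dY/dX = 69·X²
At X = 10: dY/dX = 6900, Y = 23000

Elasticity = 6900 · (10 / 23000) = 3

Interpretation: for a small percentage change in X, the percentage change in Y is approximately 3.00 times as large.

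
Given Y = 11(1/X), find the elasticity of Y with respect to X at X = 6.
Elasticity = -1

Elasticity = (dY/dX) · (X/Y)

dY/dX = -11/X²
At X = 6: dY/dX = -11/36, Y = 11/6

Elasticity = (-11/36) · (6 / (11/6)) = -1

Interpretation: for a small percentage change in X, the percentage change in Y is approximately -1.00 times as large.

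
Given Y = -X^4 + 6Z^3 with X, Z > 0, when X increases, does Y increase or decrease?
Y decreases

Taking the partial derivative:
∂Y/∂X = -4X^3

∂Y/∂X = -4X^3 < 0 (assuming positive values)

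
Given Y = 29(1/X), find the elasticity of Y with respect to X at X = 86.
Elasticity = -1

Elasticity = (dY/dX) · (X/Y)

dY/dX = -29/X²
At X = 86: dY/dX = -29/7396, Y = 29/86

Elasticity = (-29/7396) · (86 / (29/86)) = -1

Interpretation: for a small percentage change in X, the percentage change in Y is approximately -1.00 times as large.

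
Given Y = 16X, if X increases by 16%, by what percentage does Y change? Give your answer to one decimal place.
16.0%

For Y = 16X:
If X → X(1 + 0.16)
Then Y → Y · (1 + 0.16)^1
     = Y · 1.1600

Percentage change = ((1 + 0.16)^1 − 1) × 100% = 16.0%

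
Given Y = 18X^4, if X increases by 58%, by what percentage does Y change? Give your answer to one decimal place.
523.2%

For Y = 18X^4:
If X → X(1 + 0.58)
Then Y → Y · (1 + 0.58)^4
     ≈ Y · 6.2320

Percentage change = ((1 + 0.58)^4 − 1) × 100% ≈ 523.2%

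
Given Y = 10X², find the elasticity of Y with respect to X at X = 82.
Elasticity = 2

Elasticity = (dY/dX) · (X/Y)

dY/dX = 20·X
At X = 82: dY/dX = 1640, Y = 67240

Elasticity = 1640 · (82 / 67240) = 2

Interpretation: for a small percentage change in X, the percentage change in Y is approximately 2.00 times as large.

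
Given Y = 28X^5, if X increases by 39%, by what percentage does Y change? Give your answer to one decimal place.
418.9%

For Y = 28X^5:
If X → X(1 + 0.39)
Then Y → Y · (1 + 0.39)^5
     ≈ Y · 5.1889

Percentage change = ((1 + 0.39)^5 − 1) × 100% ≈ 418.9%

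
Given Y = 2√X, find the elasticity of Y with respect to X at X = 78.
Elasticity = 1/2

Elasticity = (dY/dX) · (X/Y)

dY/dX = 1/√X
At X = 78: dY/dX = √78/78, Y = 2·√78

Elasticity = (√78/78) · (78 / (2·√78)) = 1/2

Interpretation: for a small percentage change in X, the percentage change in Y is approximately 0.50 times as large.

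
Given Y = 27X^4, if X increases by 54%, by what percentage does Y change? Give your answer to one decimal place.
462.4%

For Y = 27X^4:
If X → X(1 + 0.54)
Then Y → Y · (1 + 0.54)^4
     ≈ Y · 5.6245

Percentage change = ((1 + 0.54)^4 − 1) × 100% ≈ 462.4%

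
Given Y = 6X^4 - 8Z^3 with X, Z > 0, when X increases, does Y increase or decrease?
Y increases

Taking the partial derivative:
∂Y/∂X = 24X^3

∂Y/∂X = 24X^3 > 0 (assuming positive values)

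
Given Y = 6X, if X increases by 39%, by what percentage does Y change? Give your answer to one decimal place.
39.0%

For Y = 6X:
If X → X(1 + 0.39)
Then Y → Y · (1 + 0.39)^1
     = Y · 1.3900

Percentage change = ((1 + 0.39)^1 − 1) × 100% = 39.0%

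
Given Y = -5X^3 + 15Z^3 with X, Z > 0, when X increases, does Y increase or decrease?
Y decreases

Taking the partial derivative:
∂Y/∂X = -15X^2

∂Y/∂X = -15X^2 < 0 (assuming positive values)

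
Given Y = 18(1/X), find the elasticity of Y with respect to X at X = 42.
Elasticity = -1

Elasticity = (dY/dX) · (X/Y)

dY/dX = -18/X²
At X = 42: dY/dX = -1/98, Y = 3/7

Elasticity = (-1/98) · (42 / (3/7)) = -1

Interpretation: for a small percentage change in X, the percentage change in Y is approximately -1.00 times as large.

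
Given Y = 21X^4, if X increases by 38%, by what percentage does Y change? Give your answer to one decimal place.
262.7%

For Y = 21X^4:
If X → X(1 + 0.38)
Then Y → Y · (1 + 0.38)^4
     ≈ Y · 3.6267

Percentage change = ((1 + 0.38)^4 − 1) × 100% ≈ 262.7%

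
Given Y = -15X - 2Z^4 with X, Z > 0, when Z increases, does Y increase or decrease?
Y decreases

Taking the partial derivative:
∂Y/∂Z = -8Z^3

∂Y/∂Z = -8Z^3 < 0 (assuming positive values)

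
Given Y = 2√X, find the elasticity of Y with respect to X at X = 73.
Elasticity = 1/2

Elasticity = (dY/dX) · (X/Y)

dY/dX = 1/√X
At X = 73: dY/dX = √73/73, Y = 2·√73

Elasticity = (√73/73) · (73 / (2·√73)) = 1/2

Interpretation: for a small percentage change in X, the percentage change in Y is approximately 0.50 times as large.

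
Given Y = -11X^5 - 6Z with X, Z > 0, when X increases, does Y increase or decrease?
Y decreases

Taking the partial derivative:
∂Y/∂X = -55X^4

∂Y/∂X = -55X^4 < 0 (assuming positive values)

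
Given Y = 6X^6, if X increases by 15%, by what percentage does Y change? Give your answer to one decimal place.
131.3%

For Y = 6X^6:
If X → X(1 + 0.15)
Then Y → Y · (1 + 0.15)^6
     ≈ Y · 2.3131

Percentage change = ((1 + 0.15)^6 − 1) × 100% ≈ 131.3%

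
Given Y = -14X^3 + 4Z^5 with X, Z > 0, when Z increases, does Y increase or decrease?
Y increases

Taking the partial derivative:
∂Y/∂Z = 20Z^4

∂Y/∂Z = 20Z^4 > 0 (assuming positive values)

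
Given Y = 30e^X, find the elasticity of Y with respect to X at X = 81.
Elasticity = 81

Elasticity = (dY/dX) · (X/Y)

dY/dX = 30·e^X
At X = 81: dY/dX = 30·e^81, Y = 30·e^81

Elasticity = (30·e^81) · (81 / (30·e^81)) = 81

Interpretation: for a small percentage change in X, the percentage change in Y is approximately 81.00 times as large.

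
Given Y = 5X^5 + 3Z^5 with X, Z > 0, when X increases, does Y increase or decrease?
Y increases

Taking the partial derivative:
∂Y/∂X = 25X^4

∂Y/∂X = 25X^4 > 0 (assuming positive values)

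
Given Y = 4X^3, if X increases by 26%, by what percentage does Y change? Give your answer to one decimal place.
100.0%

For Y = 4X^3:
If X → X(1 + 0.26)
Then Y → Y · (1 + 0.26)^3
     ≈ Y · 2.0004

Percentage change = ((1 + 0.26)^3 − 1) × 100% ≈ 100.0%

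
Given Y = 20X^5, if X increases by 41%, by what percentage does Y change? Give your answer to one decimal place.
457.3%

For Y = 20X^5:
If X → X(1 + 0.41)
Then Y → Y · (1 + 0.41)^5
     ≈ Y · 5.5731

Percentage change = ((1 + 0.41)^5 − 1) × 100% ≈ 457.3%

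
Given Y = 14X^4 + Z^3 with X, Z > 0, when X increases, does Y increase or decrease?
Y increases

Taking the partial derivative:
∂Y/∂X = 56X^3

∂Y/∂X = 56X^3 > 0 (assuming positive values)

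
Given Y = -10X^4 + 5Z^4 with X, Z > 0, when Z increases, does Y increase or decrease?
Y increases

Taking the partial derivative:
∂Y/∂Z = 20Z^3

∂Y/∂Z = 20Z^3 > 0 (assuming positive values)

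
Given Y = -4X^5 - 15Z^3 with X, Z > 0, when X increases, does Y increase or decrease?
Y decreases

Taking the partial derivative:
∂Y/∂X = -20X^4

∂Y/∂X = -20X^4 < 0 (assuming positive values)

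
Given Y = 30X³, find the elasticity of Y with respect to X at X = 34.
Elasticity = 3

Elasticity = (dY/dX) · (X/Y)

dY/dX = 90·X²
At X = 34: dY/dX = 104040, Y = 1179120

Elasticity = 104040 · (34 / 1179120) = 3

Interpretation: for a small percentage change in X, the percentage change in Y is approximately 3.00 times as large.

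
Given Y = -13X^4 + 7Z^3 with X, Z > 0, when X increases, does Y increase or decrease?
Y decreases

Taking the partial derivative:
∂Y/∂X = -52X^3

∂Y/∂X = -52X^3 < 0 (assuming positive values)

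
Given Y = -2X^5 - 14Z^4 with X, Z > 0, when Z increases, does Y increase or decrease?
Y decreases

Taking the partial derivative:
∂Y/∂Z = -56Z^3

∂Y/∂Z = -56Z^3 < 0 (assuming positive values)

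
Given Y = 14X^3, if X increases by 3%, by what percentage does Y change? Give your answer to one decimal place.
9.3%

For Y = 14X^3:
If X → X(1 + 0.03)
Then Y → Y · (1 + 0.03)^3
     ≈ Y · 1.0927

Percentage change = ((1 + 0.03)^3 − 1) × 100% ≈ 9.3%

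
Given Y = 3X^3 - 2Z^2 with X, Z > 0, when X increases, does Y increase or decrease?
Y increases

Taking the partial derivative:
∂Y/∂X = 9X^2

∂Y/∂X = 9X^2 > 0 (assuming positive values)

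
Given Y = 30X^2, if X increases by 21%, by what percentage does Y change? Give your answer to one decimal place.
46.4%

For Y = 30X^2:
If X → X(1 + 0.21)
Then Y → Y · (1 + 0.21)^2
     = Y · 1.4641

Percentage change = ((1 + 0.21)^2 − 1) × 100% ≈ 46.4%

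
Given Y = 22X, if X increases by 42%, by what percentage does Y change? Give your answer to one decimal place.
42.0%

For Y = 22X:
If X → X(1 + 0.42)
Then Y → Y · (1 + 0.42)^1
     = Y · 1.4200

Percentage change = ((1 + 0.42)^1 − 1) × 100% = 42.0%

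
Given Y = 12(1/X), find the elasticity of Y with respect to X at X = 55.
Elasticity = -1

Elasticity = (dY/dX) · (X/Y)

dY/dX = -12/X²
At X = 55: dY/dX = -12/3025, Y = 12/55

Elasticity = (-12/3025) · (55 / (12/55)) = -1

Interpretation: for a small percentage change in X, the percentage change in Y is approximately -1.00 times as large.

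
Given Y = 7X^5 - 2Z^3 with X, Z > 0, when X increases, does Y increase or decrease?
Y increases

Taking the partial derivative:
∂Y/∂X = 35X^4

∂Y/∂X = 35X^4 > 0 (assuming positive values)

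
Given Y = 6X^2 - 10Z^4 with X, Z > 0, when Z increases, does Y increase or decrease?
Y decreases

Taking the partial derivative:
∂Y/∂Z = -40Z^3

∂Y/∂Z = -40Z^3 < 0 (assuming positive values)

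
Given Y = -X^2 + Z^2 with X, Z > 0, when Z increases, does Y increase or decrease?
Y increases

Taking the partial derivative:
∂Y/∂Z = 2Z

∂Y/∂Z = 2Z > 0 (assuming positive values)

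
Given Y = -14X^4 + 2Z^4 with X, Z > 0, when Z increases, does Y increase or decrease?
Y increases

Taking the partial derivative:
∂Y/∂Z = 8Z^3

∂Y/∂Z = 8Z^3 > 0 (assuming positive values)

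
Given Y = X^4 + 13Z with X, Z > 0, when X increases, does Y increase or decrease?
Y increases

Taking the partial derivative:
∂Y/∂X = 4X^3

∂Y/∂X = 4X^3 > 0 (assuming positive values)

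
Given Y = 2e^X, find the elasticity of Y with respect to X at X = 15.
Elasticity = 15

Elasticity = (dY/dX) · (X/Y)

dY/dX = 2·e^X
At X = 15: dY/dX = 2·e^15, Y = 2·e^15

Elasticity = (2·e^15) · (15 / (2·e^15)) = 15

Interpretation: for a small percentage change in X, the percentage change in Y is approximately 15.00 times as large.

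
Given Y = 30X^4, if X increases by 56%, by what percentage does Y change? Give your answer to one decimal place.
492.2%

For Y = 30X^4:
If X → X(1 + 0.56)
Then Y → Y · (1 + 0.56)^4
     ≈ Y · 5.9224

Percentage change = ((1 + 0.56)^4 − 1) × 100% ≈ 492.2%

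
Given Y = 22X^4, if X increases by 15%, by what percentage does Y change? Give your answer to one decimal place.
74.9%

For Y = 22X^4:
If X → X(1 + 0.15)
Then Y → Y · (1 + 0.15)^4
     ≈ Y · 1.7490

Percentage change = ((1 + 0.15)^4 − 1) × 100% ≈ 74.9%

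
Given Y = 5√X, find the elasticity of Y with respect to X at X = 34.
Elasticity = 1/2

Elasticity = (dY/dX) · (X/Y)

dY/dX = 5/(2·√X)
At X = 34: dY/dX = 5·√34/68, Y = 5·√34

Elasticity = (5·√34/68) · (34 / (5·√34)) = 1/2

Interpretation: for a small percentage change in X, the percentage change in Y is approximately 0.50 times as large.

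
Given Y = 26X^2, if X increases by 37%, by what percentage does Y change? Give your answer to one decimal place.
87.7%

For Y = 26X^2:
If X → X(1 + 0.37)
Then Y → Y · (1 + 0.37)^2
     = Y · 1.8769

Percentage change = ((1 + 0.37)^2 − 1) × 100% ≈ 87.7%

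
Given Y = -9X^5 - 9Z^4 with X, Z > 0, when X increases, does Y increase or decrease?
Y decreases

Taking the partial derivative:
∂Y/∂X = -45X^4

∂Y/∂X = -45X^4 < 0 (assuming positive values)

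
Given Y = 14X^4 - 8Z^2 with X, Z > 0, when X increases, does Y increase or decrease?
Y increases

Taking the partial derivative:
∂Y/∂X = 56X^3

∂Y/∂X = 56X^3 > 0 (assuming positive values)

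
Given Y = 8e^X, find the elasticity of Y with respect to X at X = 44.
Elasticity = 44

Elasticity = (dY/dX) · (X/Y)

dY/dX = 8·e^X
At X = 44: dY/dX = 8·e^44, Y = 8·e^44

Elasticity = (8·e^44) · (44 / (8·e^44)) = 44

Interpretation: for a small percentage change in X, the percentage change in Y is approximately 44.00 times as large.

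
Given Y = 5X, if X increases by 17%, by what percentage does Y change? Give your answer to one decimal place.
17.0%

For Y = 5X:
If X → X(1 + 0.17)
Then Y → Y · (1 + 0.17)^1
     = Y · 1.1700

Percentage change = ((1 + 0.17)^1 − 1) × 100% = 17.0%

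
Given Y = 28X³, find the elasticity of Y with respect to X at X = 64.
Elasticity = 3

Elasticity = (dY/dX) · (X/Y)

dY/dX = 84·X²
At X = 64: dY/dX = 344064, Y = 7340032

Elasticity = 344064 · (64 / 7340032) = 3

Interpretation: for a small percentage change in X, the percentage change in Y is approximately 3.00 times as large.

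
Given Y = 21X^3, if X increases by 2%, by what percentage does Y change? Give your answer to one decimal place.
6.1%

For Y = 21X^3:
If X → X(1 + 0.02)
Then Y → Y · (1 + 0.02)^3
     ≈ Y · 1.0612

Percentage change = ((1 + 0.02)^3 − 1) × 100% ≈ 6.1%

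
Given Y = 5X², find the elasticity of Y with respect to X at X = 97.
Elasticity = 2

Elasticity = (dY/dX) · (X/Y)

dY/dX = 10·X
At X = 97: dY/dX = 970, Y = 47045

Elasticity = 970 · (97 / 47045) = 2

Interpretation: for a small percentage change in X, the percentage change in Y is approximately 2.00 times as large.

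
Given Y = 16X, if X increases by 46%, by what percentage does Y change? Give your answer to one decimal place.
46.0%

For Y = 16X:
If X → X(1 + 0.46)
Then Y → Y · (1 + 0.46)^1
     = Y · 1.4600

Percentage change = ((1 + 0.46)^1 − 1) × 100% = 46.0%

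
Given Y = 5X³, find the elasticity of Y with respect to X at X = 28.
Elasticity = 3

Elasticity = (dY/dX) · (X/Y)

dY/dX = 15·X²
At X = 28: dY/dX = 11760, Y = 109760

Elasticity = 11760 · (28 / 109760) = 3

Interpretation: for a small percentage change in X, the percentage change in Y is approximately 3.00 times as large.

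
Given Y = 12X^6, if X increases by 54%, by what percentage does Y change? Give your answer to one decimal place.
1233.9%

For Y = 12X^6:
If X → X(1 + 0.54)
Then Y → Y · (1 + 0.54)^6
     ≈ Y · 13.3390

Percentage change = ((1 + 0.54)^6 − 1) × 100% ≈ 1233.9%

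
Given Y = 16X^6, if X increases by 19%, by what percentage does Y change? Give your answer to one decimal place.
184.0%

For Y = 16X^6:
If X → X(1 + 0.19)
Then Y → Y · (1 + 0.19)^6
     ≈ Y · 2.8398

Percentage change = ((1 + 0.19)^6 − 1) × 100% ≈ 184.0%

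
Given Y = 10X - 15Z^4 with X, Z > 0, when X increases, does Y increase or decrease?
Y increases

Taking the partial derivative:
∂Y/∂X = 10

∂Y/∂X = 10 > 0 (assuming positive values)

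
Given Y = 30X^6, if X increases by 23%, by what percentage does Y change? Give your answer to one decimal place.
246.3%

For Y = 30X^6:
If X → X(1 + 0.23)
Then Y → Y · (1 + 0.23)^6
     ≈ Y · 3.4628

Percentage change = ((1 + 0.23)^6 − 1) × 100% ≈ 246.3%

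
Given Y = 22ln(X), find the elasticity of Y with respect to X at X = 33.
Elasticity = 1/ln(33) ≈ 0.2860

Elasticity = (dY/dX) · (X/Y)

dY/dX = 22/X
At X = 33: dY/dX = 2/3, Y = 22·ln(33)

Elasticity = (2/3) · (33 / (22·ln(33))) = 1/ln(33) ≈ 0.2860

Interpretation: for a small percentage change in X, the percentage change in Y is approximately 0.29 times as large.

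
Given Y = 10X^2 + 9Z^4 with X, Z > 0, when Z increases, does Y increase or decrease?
Y increases

Taking the partial derivative:
∂Y/∂Z = 36Z^3

∂Y/∂Z = 36Z^3 > 0 (assuming positive values)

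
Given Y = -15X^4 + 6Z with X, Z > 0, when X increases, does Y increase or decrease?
Y decreases

Taking the partial derivative:
∂Y/∂X = -60X^3

∂Y/∂X = -60X^3 < 0 (assuming positive values)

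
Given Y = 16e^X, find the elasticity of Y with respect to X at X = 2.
Elasticity = 2

Elasticity = (dY/dX) · (X/Y)

dY/dX = 16·e^X
At X = 2: dY/dX = 16·e^2, Y = 16·e^2

Elasticity = (16·e^2) · (2 / (16·e^2)) = 2

Interpretation: for a small percentage change in X, the percentage change in Y is approximately 2.00 times as large.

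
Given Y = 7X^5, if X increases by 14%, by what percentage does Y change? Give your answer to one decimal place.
92.5%

For Y = 7X^5:
If X → X(1 + 0.14)
Then Y → Y · (1 + 0.14)^5
     ≈ Y · 1.9254

Percentage change = ((1 + 0.14)^5 − 1) × 100% ≈ 92.5%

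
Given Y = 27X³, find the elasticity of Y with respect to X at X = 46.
Elasticity = 3

Elasticity = (dY/dX) · (X/Y)

dY/dX = 81·X²
At X = 46: dY/dX = 171396, Y = 2628072

Elasticity = 171396 · (46 / 2628072) = 3

Interpretation: for a small percentage change in X, the percentage change in Y is approximately 3.00 times as large.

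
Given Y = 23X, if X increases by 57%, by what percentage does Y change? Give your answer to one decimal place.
57.0%

For Y = 23X:
If X → X(1 + 0.57)
Then Y → Y · (1 + 0.57)^1
     = Y · 1.5700

Percentage change = ((1 + 0.57)^1 − 1) × 100% = 57.0%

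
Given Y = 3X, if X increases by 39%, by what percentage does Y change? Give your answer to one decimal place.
39.0%

For Y = 3X:
If X → X(1 + 0.39)
Then Y → Y · (1 + 0.39)^1
     = Y · 1.3900

Percentage change = ((1 + 0.39)^1 − 1) × 100% = 39.0%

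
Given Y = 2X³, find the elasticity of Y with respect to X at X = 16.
Elasticity = 3

Elasticity = (dY/dX) · (X/Y)

dY/dX = 6·X²
At X = 16: dY/dX = 1536, Y = 8192

Elasticity = 1536 · (16 / 8192) = 3

Interpretation: for a small percentage change in X, the percentage change in Y is approximately 3.00 times as large.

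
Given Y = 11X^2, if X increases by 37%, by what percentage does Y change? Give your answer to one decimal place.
87.7%

For Y = 11X^2:
If X → X(1 + 0.37)
Then Y → Y · (1 + 0.37)^2
     = Y · 1.8769

Percentage change = ((1 + 0.37)^2 − 1) × 100% ≈ 87.7%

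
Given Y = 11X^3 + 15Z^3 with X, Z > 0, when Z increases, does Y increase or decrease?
Y increases

Taking the partial derivative:
∂Y/∂Z = 45Z^2

∂Y/∂Z = 45Z^2 > 0 (assuming positive values)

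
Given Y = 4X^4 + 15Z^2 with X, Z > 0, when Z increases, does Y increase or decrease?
Y increases

Taking the partial derivative:
∂Y/∂Z = 30Z

∂Y/∂Z = 30Z > 0 (assuming positive values)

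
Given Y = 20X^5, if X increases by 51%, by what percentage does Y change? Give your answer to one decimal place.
685.0%

For Y = 20X^5:
If X → X(1 + 0.51)
Then Y → Y · (1 + 0.51)^5
     ≈ Y · 7.8503

Percentage change = ((1 + 0.51)^5 − 1) × 100% ≈ 685.0%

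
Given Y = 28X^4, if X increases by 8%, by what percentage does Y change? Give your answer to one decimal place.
36.0%

For Y = 28X^4:
If X → X(1 + 0.08)
Then Y → Y · (1 + 0.08)^4
     ≈ Y · 1.3605

Percentage change = ((1 + 0.08)^4 − 1) × 100% ≈ 36.0%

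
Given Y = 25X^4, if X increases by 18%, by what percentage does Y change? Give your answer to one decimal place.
93.9%

For Y = 25X^4:
If X → X(1 + 0.18)
Then Y → Y · (1 + 0.18)^4
     ≈ Y · 1.9388

Percentage change = ((1 + 0.18)^4 − 1) × 100% ≈ 93.9%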